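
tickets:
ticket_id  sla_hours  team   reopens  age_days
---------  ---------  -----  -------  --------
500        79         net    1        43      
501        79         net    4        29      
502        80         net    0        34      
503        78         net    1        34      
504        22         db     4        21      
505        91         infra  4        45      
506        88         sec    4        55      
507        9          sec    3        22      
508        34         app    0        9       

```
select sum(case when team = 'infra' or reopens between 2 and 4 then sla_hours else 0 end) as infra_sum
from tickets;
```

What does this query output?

ticket_id=500: ✗
ticket_id=501: ✓ → 79
ticket_id=502: ✗
ticket_id=503: ✗
ticket_id=504: ✓ → 22
ticket_id=505: ✓ → 91
ticket_id=506: ✓ → 88
ticket_id=507: ✓ → 9
ticket_id=508: ✗
infra_sum = 79 + 22 + 91 + 88 + 9 = 289

289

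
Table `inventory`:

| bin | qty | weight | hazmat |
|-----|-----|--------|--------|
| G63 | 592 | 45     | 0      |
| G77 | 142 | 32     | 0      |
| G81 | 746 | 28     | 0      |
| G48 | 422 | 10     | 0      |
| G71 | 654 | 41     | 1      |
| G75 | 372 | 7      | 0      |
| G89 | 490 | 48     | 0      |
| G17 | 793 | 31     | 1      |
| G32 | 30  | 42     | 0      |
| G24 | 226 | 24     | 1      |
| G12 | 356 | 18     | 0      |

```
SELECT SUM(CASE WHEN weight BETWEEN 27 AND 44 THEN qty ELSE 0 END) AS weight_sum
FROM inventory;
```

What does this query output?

2365

bin=G63: ✗
bin=G77: ✓ → 142
bin=G81: ✓ → 746
bin=G48: ✗
bin=G71: ✓ → 654
bin=G75: ✗
bin=G89: ✗
bin=G17: ✓ → 793
bin=G32: ✓ → 30
bin=G24: ✗
bin=G12: ✗
weight_sum = 142 + 746 + 654 + 793 + 30 = 2365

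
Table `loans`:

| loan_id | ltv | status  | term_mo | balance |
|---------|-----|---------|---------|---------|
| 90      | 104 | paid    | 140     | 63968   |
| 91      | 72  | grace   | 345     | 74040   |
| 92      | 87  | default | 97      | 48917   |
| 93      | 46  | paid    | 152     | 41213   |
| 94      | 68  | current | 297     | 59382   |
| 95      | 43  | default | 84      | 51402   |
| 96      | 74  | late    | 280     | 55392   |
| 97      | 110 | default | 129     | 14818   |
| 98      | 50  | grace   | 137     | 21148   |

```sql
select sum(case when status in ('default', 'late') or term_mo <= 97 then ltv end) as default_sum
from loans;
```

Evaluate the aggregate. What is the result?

314

loan_id=90: ✗
loan_id=91: ✗
loan_id=92: ✓ → 87
loan_id=93: ✗
loan_id=94: ✗
loan_id=95: ✓ → 43
loan_id=96: ✓ → 74
loan_id=97: ✓ → 110
loan_id=98: ✗
default_sum = 87 + 43 + 74 + 110 = 314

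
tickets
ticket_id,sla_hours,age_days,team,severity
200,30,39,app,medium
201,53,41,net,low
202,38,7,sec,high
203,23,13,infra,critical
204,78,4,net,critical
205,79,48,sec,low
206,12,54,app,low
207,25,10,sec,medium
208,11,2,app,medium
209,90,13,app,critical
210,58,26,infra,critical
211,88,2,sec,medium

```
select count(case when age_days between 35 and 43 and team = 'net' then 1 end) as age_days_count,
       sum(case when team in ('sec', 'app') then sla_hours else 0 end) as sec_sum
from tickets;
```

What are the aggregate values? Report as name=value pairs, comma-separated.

[age_days_count: age_days between 35 and 43 and team = 'net']
ticket_id=200: ✗
ticket_id=201: ✓ → 1
ticket_id=202: ✗
ticket_id=203: ✗
ticket_id=204: ✗
ticket_id=205: ✗
ticket_id=206: ✗
ticket_id=207: ✗
ticket_id=208: ✗
ticket_id=209: ✗
ticket_id=210: ✗
ticket_id=211: ✗
age_days_count = COUNT(1) = 1
—
[sec_sum: team in ('sec', 'app')]
ticket_id=200: ✓ → 30
ticket_id=201: ✗
ticket_id=202: ✓ → 38
ticket_id=203: ✗
ticket_id=204: ✗
ticket_id=205: ✓ → 79
ticket_id=206: ✓ → 12
ticket_id=207: ✓ → 25
ticket_id=208: ✓ → 11
ticket_id=209: ✓ → 90
ticket_id=210: ✗
ticket_id=211: ✓ → 88
sec_sum = 30 + 38 + 79 + 12 + 25 + 11 + 90 + 88 = 373

age_days_count=1, sec_sum=373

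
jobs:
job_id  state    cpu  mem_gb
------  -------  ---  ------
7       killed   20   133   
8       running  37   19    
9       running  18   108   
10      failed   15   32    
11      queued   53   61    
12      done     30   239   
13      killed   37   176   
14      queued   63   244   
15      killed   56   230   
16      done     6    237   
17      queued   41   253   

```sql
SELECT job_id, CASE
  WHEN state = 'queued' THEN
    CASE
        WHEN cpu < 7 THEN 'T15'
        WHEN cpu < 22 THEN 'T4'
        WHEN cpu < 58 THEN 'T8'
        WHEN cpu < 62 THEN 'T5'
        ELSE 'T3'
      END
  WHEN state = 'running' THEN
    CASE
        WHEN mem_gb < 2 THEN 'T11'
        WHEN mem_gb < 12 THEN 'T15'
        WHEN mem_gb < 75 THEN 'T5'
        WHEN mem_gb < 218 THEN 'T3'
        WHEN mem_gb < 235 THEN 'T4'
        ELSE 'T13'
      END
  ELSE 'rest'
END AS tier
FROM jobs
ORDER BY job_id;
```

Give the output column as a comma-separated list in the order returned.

rest, T5, T3, rest, T8, rest, rest, T3, rest, rest, T8

job_id=7: state='killed' → outer ELSE → rest
job_id=8: state='running' → inner[mem_gb < 75] → T5
job_id=9: state='running' → inner[mem_gb < 218] → T3
job_id=10: state='failed' → outer ELSE → rest
job_id=11: state='queued' → inner[cpu < 58] → T8
job_id=12: state='done' → outer ELSE → rest
job_id=13: state='killed' → outer ELSE → rest
job_id=14: state='queued' → inner[ELSE] → T3
job_id=15: state='killed' → outer ELSE → rest
job_id=16: state='done' → outer ELSE → rest
job_id=17: state='queued' → inner[cpu < 58] → T8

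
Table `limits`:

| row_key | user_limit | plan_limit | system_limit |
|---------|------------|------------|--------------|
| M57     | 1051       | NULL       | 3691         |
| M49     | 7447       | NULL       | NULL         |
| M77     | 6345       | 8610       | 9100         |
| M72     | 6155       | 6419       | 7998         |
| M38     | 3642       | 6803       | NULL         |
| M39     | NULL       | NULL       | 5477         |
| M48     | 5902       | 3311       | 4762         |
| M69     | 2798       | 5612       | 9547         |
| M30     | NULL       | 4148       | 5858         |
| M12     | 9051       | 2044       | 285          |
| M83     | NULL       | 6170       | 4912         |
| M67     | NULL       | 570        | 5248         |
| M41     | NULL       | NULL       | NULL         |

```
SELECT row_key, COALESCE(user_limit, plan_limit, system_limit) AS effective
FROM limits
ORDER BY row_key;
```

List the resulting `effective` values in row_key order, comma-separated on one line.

9051, 4148, 3642, 5477, NULL, 5902, 7447, 1051, 570, 2798, 6155, 6345, 6170

row_key=M12: user_limit=9051 → 9051
row_key=M30: user_limit=NULL, plan_limit=4148 → 4148
row_key=M38: user_limit=3642 → 3642
row_key=M39: user_limit=NULL, plan_limit=NULL, system_limit=5477 → 5477
row_key=M41: user_limit=NULL, plan_limit=NULL, system_limit=NULL (all NULL) → NULL
row_key=M48: user_limit=5902 → 5902
row_key=M49: user_limit=7447 → 7447
row_key=M57: user_limit=1051 → 1051
row_key=M67: user_limit=NULL, plan_limit=570 → 570
row_key=M69: user_limit=2798 → 2798
row_key=M72: user_limit=6155 → 6155
row_key=M77: user_limit=6345 → 6345
row_key=M83: user_limit=NULL, plan_limit=6170 → 6170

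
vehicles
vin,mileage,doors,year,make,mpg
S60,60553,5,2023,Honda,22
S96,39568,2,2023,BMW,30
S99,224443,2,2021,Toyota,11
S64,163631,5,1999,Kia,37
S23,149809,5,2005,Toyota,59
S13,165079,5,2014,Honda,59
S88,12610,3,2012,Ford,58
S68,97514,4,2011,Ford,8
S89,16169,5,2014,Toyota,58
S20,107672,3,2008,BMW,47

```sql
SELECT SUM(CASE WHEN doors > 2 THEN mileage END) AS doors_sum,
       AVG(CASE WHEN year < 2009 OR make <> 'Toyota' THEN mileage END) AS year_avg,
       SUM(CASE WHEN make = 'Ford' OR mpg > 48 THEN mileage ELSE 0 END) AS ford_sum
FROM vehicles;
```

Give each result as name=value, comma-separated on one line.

[doors_sum: doors > 2]
vin=S60: ✓ → 60553
vin=S96: ✗
vin=S99: ✗
vin=S64: ✓ → 163631
vin=S23: ✓ → 149809
vin=S13: ✓ → 165079
vin=S88: ✓ → 12610
vin=S68: ✓ → 97514
vin=S89: ✓ → 16169
vin=S20: ✓ → 107672
doors_sum = 60553 + 163631 + 149809 + 165079 + 12610 + 97514 + 16169 + 107672 = 773037
—
[year_avg: year < 2009 OR make <> 'Toyota']
vin=S60: ✓ → 60553
vin=S96: ✓ → 39568
vin=S99: ✗
vin=S64: ✓ → 163631
vin=S23: ✓ → 149809
vin=S13: ✓ → 165079
vin=S88: ✓ → 12610
vin=S68: ✓ → 97514
vin=S89: ✗
vin=S20: ✓ → 107672
year_avg = (60553 + 39568 + 163631 + 149809 + 165079 + 12610 + 97514 + 107672) / 8 = 99554.5
—
[ford_sum: make = 'Ford' OR mpg > 48]
vin=S60: ✗
vin=S96: ✗
vin=S99: ✗
vin=S64: ✗
vin=S23: ✓ → 149809
vin=S13: ✓ → 165079
vin=S88: ✓ → 12610
vin=S68: ✓ → 97514
vin=S89: ✓ → 16169
vin=S20: ✗
ford_sum = 149809 + 165079 + 12610 + 97514 + 16169 = 441181

doors_sum=773037, year_avg=99554.5, ford_sum=441181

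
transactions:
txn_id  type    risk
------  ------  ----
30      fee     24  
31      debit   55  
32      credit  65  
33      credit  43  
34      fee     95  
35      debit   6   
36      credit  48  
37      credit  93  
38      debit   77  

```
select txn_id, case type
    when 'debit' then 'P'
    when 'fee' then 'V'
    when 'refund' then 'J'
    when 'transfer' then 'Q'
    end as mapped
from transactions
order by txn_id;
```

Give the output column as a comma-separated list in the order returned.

V, P, NULL, NULL, V, P, NULL, NULL, P

txn_id=30: type='fee' → V
txn_id=31: type='debit' → P
txn_id=32: (no match → NULL) → NULL
txn_id=33: (no match → NULL) → NULL
txn_id=34: type='fee' → V
txn_id=35: type='debit' → P
txn_id=36: (no match → NULL) → NULL
txn_id=37: (no match → NULL) → NULL
txn_id=38: type='debit' → P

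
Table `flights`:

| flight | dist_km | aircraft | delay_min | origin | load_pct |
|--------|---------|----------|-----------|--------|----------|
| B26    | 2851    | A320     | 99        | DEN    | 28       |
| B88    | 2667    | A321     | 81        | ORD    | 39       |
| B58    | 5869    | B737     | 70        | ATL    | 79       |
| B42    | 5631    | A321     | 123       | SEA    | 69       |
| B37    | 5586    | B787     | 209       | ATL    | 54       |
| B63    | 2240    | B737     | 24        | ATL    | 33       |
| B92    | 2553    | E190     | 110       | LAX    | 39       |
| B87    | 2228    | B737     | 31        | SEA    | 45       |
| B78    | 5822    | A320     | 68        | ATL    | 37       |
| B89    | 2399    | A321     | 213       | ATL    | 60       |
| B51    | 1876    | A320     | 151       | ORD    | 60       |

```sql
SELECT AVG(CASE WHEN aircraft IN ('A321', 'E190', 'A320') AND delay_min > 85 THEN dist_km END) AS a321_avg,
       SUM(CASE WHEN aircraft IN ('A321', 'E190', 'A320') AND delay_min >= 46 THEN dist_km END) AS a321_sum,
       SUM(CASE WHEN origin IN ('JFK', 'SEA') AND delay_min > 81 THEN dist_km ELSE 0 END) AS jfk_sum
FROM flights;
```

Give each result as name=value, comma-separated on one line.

[a321_avg: aircraft IN ('A321', 'E190', 'A320') AND delay_min > 85]
flight=B26: ✓ → 2851
flight=B88: ✗
flight=B58: ✗
flight=B42: ✓ → 5631
flight=B37: ✗
flight=B63: ✗
flight=B92: ✓ → 2553
flight=B87: ✗
flight=B78: ✗
flight=B89: ✓ → 2399
flight=B51: ✓ → 1876
a321_avg = (2851 + 5631 + 2553 + 2399 + 1876) / 5 = 3062
—
[a321_sum: aircraft IN ('A321', 'E190', 'A320') AND delay_min >= 46]
flight=B26: ✓ → 2851
flight=B88: ✓ → 2667
flight=B58: ✗
flight=B42: ✓ → 5631
flight=B37: ✗
flight=B63: ✗
flight=B92: ✓ → 2553
flight=B87: ✗
flight=B78: ✓ → 5822
flight=B89: ✓ → 2399
flight=B51: ✓ → 1876
a321_sum = 2851 + 2667 + 5631 + 2553 + 5822 + 2399 + 1876 = 23799
—
[jfk_sum: origin IN ('JFK', 'SEA') AND delay_min > 81]
flight=B26: ✗
flight=B88: ✗
flight=B58: ✗
flight=B42: ✓ → 5631
flight=B37: ✗
flight=B63: ✗
flight=B92: ✗
flight=B87: ✗
flight=B78: ✗
flight=B89: ✗
flight=B51: ✗
jfk_sum = 5631

a321_avg=3062, a321_sum=23799, jfk_sum=5631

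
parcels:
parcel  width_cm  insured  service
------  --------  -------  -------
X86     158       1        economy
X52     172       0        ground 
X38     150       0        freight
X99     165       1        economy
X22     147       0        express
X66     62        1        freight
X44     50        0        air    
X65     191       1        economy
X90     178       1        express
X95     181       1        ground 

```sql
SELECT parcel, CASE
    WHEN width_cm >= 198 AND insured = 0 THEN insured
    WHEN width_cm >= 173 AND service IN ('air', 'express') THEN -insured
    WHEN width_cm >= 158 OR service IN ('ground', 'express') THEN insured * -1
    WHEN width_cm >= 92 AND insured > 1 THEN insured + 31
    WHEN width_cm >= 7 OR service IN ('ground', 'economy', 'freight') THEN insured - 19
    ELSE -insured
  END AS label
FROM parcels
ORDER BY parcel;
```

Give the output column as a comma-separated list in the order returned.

parcel=X22: width_cm >= 158 OR service IN ('ground', 'express') → 0
parcel=X38: width_cm >= 7 OR service IN ('ground', 'economy', 'freight') → -19
parcel=X44: width_cm >= 7 OR service IN ('ground', 'economy', 'freight') → -19
parcel=X52: width_cm >= 158 OR service IN ('ground', 'express') → 0
parcel=X65: width_cm >= 158 OR service IN ('ground', 'express') → -1
parcel=X66: width_cm >= 7 OR service IN ('ground', 'economy', 'freight') → -18
parcel=X86: width_cm >= 158 OR service IN ('ground', 'express') → -1
parcel=X90: width_cm >= 173 AND service IN ('air', 'express') → -1
parcel=X95: width_cm >= 158 OR service IN ('ground', 'express') → -1
parcel=X99: width_cm >= 158 OR service IN ('ground', 'express') → -1

0, -19, -19, 0, -1, -18, -1, -1, -1, -1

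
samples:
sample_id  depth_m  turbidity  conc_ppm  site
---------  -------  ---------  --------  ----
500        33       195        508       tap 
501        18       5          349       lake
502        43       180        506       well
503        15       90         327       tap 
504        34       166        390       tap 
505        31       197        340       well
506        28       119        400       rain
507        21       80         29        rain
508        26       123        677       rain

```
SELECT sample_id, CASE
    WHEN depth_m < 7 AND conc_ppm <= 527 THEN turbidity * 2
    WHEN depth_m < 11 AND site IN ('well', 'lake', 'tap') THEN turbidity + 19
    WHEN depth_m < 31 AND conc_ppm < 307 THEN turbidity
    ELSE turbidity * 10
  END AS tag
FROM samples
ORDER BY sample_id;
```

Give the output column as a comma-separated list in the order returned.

sample_id=500: ELSE → 1950
sample_id=501: ELSE → 50
sample_id=502: ELSE → 1800
sample_id=503: ELSE → 900
sample_id=504: ELSE → 1660
sample_id=505: ELSE → 1970
sample_id=506: ELSE → 1190
sample_id=507: depth_m < 31 AND conc_ppm < 307 → 80
sample_id=508: ELSE → 1230

1950, 50, 1800, 900, 1660, 1970, 1190, 80, 1230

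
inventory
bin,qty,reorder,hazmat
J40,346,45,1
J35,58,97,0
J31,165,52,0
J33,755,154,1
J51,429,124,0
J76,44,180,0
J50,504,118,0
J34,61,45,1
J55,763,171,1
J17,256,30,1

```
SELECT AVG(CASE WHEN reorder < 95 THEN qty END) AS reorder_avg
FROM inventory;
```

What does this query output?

bin=J40: ✓ → 346
bin=J35: ✗
bin=J31: ✓ → 165
bin=J33: ✗
bin=J51: ✗
bin=J76: ✗
bin=J50: ✗
bin=J34: ✓ → 61
bin=J55: ✗
bin=J17: ✓ → 256
reorder_avg = (346 + 165 + 61 + 256) / 4 = 207

207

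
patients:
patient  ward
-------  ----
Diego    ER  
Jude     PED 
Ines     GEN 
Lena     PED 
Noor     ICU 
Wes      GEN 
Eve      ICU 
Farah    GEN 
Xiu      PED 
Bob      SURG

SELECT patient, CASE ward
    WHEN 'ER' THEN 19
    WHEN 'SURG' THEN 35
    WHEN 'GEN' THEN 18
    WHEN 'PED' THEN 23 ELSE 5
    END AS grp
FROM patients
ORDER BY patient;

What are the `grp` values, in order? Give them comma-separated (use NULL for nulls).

35, 19, 5, 18, 18, 23, 23, 5, 18, 23

patient=Bob: ward='SURG' → 35
patient=Diego: ward='ER' → 19
patient=Eve: ELSE → 5
patient=Farah: ward='GEN' → 18
patient=Ines: ward='GEN' → 18
patient=Jude: ward='PED' → 23
patient=Lena: ward='PED' → 23
patient=Noor: ELSE → 5
patient=Wes: ward='GEN' → 18
patient=Xiu: ward='PED' → 23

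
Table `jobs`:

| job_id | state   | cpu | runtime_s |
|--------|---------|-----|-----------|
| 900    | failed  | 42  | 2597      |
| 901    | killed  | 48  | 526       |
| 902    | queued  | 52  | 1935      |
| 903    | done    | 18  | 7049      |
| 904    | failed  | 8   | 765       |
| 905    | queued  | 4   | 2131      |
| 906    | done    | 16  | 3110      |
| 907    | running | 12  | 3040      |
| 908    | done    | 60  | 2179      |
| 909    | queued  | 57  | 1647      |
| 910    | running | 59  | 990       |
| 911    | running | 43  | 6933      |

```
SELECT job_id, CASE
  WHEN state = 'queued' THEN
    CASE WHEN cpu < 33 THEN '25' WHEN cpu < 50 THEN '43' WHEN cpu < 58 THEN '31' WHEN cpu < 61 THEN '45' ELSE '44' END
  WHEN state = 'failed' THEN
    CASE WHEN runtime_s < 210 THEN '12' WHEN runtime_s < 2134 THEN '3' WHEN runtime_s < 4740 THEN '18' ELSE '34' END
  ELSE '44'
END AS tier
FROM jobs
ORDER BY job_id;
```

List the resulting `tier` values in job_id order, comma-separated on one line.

job_id=900: state='failed' → inner[runtime_s < 4740] → 18
job_id=901: state='killed' → outer ELSE → 44
job_id=902: state='queued' → inner[cpu < 58] → 31
job_id=903: state='done' → outer ELSE → 44
job_id=904: state='failed' → inner[runtime_s < 2134] → 3
job_id=905: state='queued' → inner[cpu < 33] → 25
job_id=906: state='done' → outer ELSE → 44
job_id=907: state='running' → outer ELSE → 44
job_id=908: state='done' → outer ELSE → 44
job_id=909: state='queued' → inner[cpu < 58] → 31
job_id=910: state='running' → outer ELSE → 44
job_id=911: state='running' → outer ELSE → 44

18, 44, 31, 44, 3, 25, 44, 44, 44, 31, 44, 44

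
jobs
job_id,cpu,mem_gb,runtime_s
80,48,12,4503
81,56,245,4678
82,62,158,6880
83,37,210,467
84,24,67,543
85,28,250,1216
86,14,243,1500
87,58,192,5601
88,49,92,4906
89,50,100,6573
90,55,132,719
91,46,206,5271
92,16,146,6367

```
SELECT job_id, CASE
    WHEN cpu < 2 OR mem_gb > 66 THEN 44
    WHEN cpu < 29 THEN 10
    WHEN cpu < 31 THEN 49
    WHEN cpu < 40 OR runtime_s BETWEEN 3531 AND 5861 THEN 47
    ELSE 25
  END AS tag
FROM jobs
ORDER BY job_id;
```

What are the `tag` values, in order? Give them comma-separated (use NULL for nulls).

47, 44, 44, 44, 44, 44, 44, 44, 44, 44, 44, 44, 44

job_id=80: cpu < 40 OR runtime_s BETWEEN 3531 AND 5861 → 47
job_id=81: cpu < 2 OR mem_gb > 66 → 44
job_id=82: cpu < 2 OR mem_gb > 66 → 44
job_id=83: cpu < 2 OR mem_gb > 66 → 44
job_id=84: cpu < 2 OR mem_gb > 66 → 44
job_id=85: cpu < 2 OR mem_gb > 66 → 44
job_id=86: cpu < 2 OR mem_gb > 66 → 44
job_id=87: cpu < 2 OR mem_gb > 66 → 44
job_id=88: cpu < 2 OR mem_gb > 66 → 44
job_id=89: cpu < 2 OR mem_gb > 66 → 44
job_id=90: cpu < 2 OR mem_gb > 66 → 44
job_id=91: cpu < 2 OR mem_gb > 66 → 44
job_id=92: cpu < 2 OR mem_gb > 66 → 44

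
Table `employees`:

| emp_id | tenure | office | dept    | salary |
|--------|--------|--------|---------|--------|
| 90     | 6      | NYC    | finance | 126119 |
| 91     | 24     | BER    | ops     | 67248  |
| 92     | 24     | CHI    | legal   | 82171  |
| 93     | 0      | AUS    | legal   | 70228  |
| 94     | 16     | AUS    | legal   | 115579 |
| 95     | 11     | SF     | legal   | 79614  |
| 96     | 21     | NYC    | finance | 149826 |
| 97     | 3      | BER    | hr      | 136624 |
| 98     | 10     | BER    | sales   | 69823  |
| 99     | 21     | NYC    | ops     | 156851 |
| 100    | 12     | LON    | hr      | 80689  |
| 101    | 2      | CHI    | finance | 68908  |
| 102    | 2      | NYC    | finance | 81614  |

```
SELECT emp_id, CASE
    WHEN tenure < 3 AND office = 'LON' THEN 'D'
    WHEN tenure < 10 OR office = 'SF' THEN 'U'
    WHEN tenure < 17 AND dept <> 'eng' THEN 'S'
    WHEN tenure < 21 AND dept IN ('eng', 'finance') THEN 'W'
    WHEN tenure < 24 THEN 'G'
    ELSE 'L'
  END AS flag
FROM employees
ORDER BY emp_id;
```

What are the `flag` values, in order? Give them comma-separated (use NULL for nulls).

emp_id=90: tenure < 10 OR office = 'SF' → U
emp_id=91: ELSE → L
emp_id=92: ELSE → L
emp_id=93: tenure < 10 OR office = 'SF' → U
emp_id=94: tenure < 17 AND dept <> 'eng' → S
emp_id=95: tenure < 10 OR office = 'SF' → U
emp_id=96: tenure < 24 → G
emp_id=97: tenure < 10 OR office = 'SF' → U
emp_id=98: tenure < 17 AND dept <> 'eng' → S
emp_id=99: tenure < 24 → G
emp_id=100: tenure < 17 AND dept <> 'eng' → S
emp_id=101: tenure < 10 OR office = 'SF' → U
emp_id=102: tenure < 10 OR office = 'SF' → U

U, L, L, U, S, U, G, U, S, G, S, U, U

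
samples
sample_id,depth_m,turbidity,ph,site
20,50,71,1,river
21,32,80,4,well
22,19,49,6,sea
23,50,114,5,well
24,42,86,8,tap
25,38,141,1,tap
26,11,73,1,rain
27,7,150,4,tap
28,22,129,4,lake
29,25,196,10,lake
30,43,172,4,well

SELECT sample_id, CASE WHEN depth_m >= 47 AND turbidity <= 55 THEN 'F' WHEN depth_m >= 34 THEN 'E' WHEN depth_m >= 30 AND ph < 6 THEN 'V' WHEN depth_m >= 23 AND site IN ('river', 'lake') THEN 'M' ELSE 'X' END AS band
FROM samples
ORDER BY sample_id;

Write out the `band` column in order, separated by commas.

E, V, X, E, E, E, X, X, X, M, E

sample_id=20: depth_m >= 34 → E
sample_id=21: depth_m >= 30 AND ph < 6 → V
sample_id=22: ELSE → X
sample_id=23: depth_m >= 34 → E
sample_id=24: depth_m >= 34 → E
sample_id=25: depth_m >= 34 → E
sample_id=26: ELSE → X
sample_id=27: ELSE → X
sample_id=28: ELSE → X
sample_id=29: depth_m >= 23 AND site IN ('river', 'lake') → M
sample_id=30: depth_m >= 34 → E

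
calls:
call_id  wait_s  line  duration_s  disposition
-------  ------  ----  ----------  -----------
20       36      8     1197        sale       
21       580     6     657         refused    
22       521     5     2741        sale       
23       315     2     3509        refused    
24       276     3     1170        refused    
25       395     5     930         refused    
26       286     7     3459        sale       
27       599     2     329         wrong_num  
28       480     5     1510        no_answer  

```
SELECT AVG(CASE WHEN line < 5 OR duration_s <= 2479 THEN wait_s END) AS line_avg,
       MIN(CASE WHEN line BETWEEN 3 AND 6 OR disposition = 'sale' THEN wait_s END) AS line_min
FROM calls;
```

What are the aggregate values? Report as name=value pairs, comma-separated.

[line_avg: line < 5 OR duration_s <= 2479]
call_id=20: ✓ → 36
call_id=21: ✓ → 580
call_id=22: ✗
call_id=23: ✓ → 315
call_id=24: ✓ → 276
call_id=25: ✓ → 395
call_id=26: ✗
call_id=27: ✓ → 599
call_id=28: ✓ → 480
line_avg = (36 + 580 + 315 + 276 + 395 + 599 + 480) / 7 = 383
—
[line_min: line BETWEEN 3 AND 6 OR disposition = 'sale']
call_id=20: ✓ → 36
call_id=21: ✓ → 580
call_id=22: ✓ → 521
call_id=23: ✗
call_id=24: ✓ → 276
call_id=25: ✓ → 395
call_id=26: ✓ → 286
call_id=27: ✗
call_id=28: ✓ → 480
line_min = MIN(36, 580, 521, 276, 395, 286, 480) = 36

line_avg=383, line_min=36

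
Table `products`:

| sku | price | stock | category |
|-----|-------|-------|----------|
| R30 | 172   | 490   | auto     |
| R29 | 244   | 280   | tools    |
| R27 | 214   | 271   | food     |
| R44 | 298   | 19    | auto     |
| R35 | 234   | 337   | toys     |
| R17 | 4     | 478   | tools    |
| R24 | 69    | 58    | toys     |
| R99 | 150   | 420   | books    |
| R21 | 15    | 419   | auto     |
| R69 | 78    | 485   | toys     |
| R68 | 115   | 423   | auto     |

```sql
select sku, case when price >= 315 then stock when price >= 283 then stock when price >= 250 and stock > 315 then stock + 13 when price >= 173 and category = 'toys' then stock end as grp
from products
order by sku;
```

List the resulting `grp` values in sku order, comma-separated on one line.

NULL, NULL, NULL, NULL, NULL, NULL, 337, 19, NULL, NULL, NULL

sku=R17: (no match → NULL) → NULL
sku=R21: (no match → NULL) → NULL
sku=R24: (no match → NULL) → NULL
sku=R27: (no match → NULL) → NULL
sku=R29: (no match → NULL) → NULL
sku=R30: (no match → NULL) → NULL
sku=R35: price >= 173 and category = 'toys' → 337
sku=R44: price >= 283 → 19
sku=R68: (no match → NULL) → NULL
sku=R69: (no match → NULL) → NULL
sku=R99: (no match → NULL) → NULL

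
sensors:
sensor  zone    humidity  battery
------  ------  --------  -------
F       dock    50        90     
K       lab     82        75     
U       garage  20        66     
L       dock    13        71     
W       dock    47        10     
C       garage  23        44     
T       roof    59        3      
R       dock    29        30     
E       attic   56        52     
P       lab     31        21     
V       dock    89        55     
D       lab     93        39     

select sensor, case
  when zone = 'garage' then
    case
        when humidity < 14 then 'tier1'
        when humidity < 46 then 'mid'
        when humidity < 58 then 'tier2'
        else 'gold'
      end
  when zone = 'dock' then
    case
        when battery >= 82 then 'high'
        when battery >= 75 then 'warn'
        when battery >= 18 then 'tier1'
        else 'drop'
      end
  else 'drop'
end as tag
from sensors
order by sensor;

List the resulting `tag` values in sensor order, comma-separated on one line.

sensor=C: zone='garage' → inner[humidity < 46] → mid
sensor=D: zone='lab' → outer ELSE → drop
sensor=E: zone='attic' → outer ELSE → drop
sensor=F: zone='dock' → inner[battery >= 82] → high
sensor=K: zone='lab' → outer ELSE → drop
sensor=L: zone='dock' → inner[battery >= 18] → tier1
sensor=P: zone='lab' → outer ELSE → drop
sensor=R: zone='dock' → inner[battery >= 18] → tier1
sensor=T: zone='roof' → outer ELSE → drop
sensor=U: zone='garage' → inner[humidity < 46] → mid
sensor=V: zone='dock' → inner[battery >= 18] → tier1
sensor=W: zone='dock' → inner[ELSE] → drop

mid, drop, drop, high, drop, tier1, drop, tier1, drop, mid, tier1, drop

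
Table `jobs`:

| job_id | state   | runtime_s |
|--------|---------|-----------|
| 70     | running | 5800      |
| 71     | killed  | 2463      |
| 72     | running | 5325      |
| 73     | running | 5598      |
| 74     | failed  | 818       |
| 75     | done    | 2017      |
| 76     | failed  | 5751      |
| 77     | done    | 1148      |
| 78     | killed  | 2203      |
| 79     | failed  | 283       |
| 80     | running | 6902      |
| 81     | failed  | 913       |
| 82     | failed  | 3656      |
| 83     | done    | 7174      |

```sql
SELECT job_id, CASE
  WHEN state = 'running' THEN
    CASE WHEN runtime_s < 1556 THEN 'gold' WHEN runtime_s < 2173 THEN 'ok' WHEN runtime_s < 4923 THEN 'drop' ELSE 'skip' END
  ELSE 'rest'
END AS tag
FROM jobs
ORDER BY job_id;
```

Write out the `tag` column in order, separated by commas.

job_id=70: state='running' → inner[ELSE] → skip
job_id=71: state='killed' → outer ELSE → rest
job_id=72: state='running' → inner[ELSE] → skip
job_id=73: state='running' → inner[ELSE] → skip
job_id=74: state='failed' → outer ELSE → rest
job_id=75: state='done' → outer ELSE → rest
job_id=76: state='failed' → outer ELSE → rest
job_id=77: state='done' → outer ELSE → rest
job_id=78: state='killed' → outer ELSE → rest
job_id=79: state='failed' → outer ELSE → rest
job_id=80: state='running' → inner[ELSE] → skip
job_id=81: state='failed' → outer ELSE → rest
job_id=82: state='failed' → outer ELSE → rest
job_id=83: state='done' → outer ELSE → rest

skip, rest, skip, skip, rest, rest, rest, rest, rest, rest, skip, rest, rest, rest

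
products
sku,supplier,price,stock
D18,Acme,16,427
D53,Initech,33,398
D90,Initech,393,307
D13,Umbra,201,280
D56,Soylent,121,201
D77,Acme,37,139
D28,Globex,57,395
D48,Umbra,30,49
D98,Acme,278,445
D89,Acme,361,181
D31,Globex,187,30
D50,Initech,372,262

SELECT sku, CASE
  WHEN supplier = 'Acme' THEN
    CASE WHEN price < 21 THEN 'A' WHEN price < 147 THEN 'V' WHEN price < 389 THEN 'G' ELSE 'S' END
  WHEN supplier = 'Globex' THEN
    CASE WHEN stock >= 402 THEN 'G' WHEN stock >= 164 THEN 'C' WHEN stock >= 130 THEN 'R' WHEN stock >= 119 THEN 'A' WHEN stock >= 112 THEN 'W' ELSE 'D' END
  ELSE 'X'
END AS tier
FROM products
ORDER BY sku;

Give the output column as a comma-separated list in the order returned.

X, A, C, D, X, X, X, X, V, G, X, G

sku=D13: supplier='Umbra' → outer ELSE → X
sku=D18: supplier='Acme' → inner[price < 21] → A
sku=D28: supplier='Globex' → inner[stock >= 164] → C
sku=D31: supplier='Globex' → inner[ELSE] → D
sku=D48: supplier='Umbra' → outer ELSE → X
sku=D50: supplier='Initech' → outer ELSE → X
sku=D53: supplier='Initech' → outer ELSE → X
sku=D56: supplier='Soylent' → outer ELSE → X
sku=D77: supplier='Acme' → inner[price < 147] → V
sku=D89: supplier='Acme' → inner[price < 389] → G
sku=D90: supplier='Initech' → outer ELSE → X
sku=D98: supplier='Acme' → inner[price < 389] → G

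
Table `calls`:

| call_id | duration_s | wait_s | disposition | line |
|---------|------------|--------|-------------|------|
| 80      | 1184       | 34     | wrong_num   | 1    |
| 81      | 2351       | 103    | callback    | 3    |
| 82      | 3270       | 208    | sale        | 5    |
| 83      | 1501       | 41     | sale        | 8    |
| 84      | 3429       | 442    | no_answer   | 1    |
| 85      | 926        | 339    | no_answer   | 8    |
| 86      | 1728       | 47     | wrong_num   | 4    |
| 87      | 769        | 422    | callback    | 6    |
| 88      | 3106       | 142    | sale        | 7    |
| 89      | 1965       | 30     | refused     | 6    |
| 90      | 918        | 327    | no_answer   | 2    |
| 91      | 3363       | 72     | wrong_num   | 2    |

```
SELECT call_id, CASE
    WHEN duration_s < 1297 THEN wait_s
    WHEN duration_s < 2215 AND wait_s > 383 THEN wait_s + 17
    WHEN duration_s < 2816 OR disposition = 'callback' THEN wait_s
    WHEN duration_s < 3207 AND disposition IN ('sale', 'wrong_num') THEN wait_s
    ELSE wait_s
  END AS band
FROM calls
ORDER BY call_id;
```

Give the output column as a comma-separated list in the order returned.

call_id=80: duration_s < 1297 → 34
call_id=81: duration_s < 2816 OR disposition = 'callback' → 103
call_id=82: ELSE → 208
call_id=83: duration_s < 2816 OR disposition = 'callback' → 41
call_id=84: ELSE → 442
call_id=85: duration_s < 1297 → 339
call_id=86: duration_s < 2816 OR disposition = 'callback' → 47
call_id=87: duration_s < 1297 → 422
call_id=88: duration_s < 3207 AND disposition IN ('sale', 'wrong_num') → 142
call_id=89: duration_s < 2816 OR disposition = 'callback' → 30
call_id=90: duration_s < 1297 → 327
call_id=91: ELSE → 72

34, 103, 208, 41, 442, 339, 47, 422, 142, 30, 327, 72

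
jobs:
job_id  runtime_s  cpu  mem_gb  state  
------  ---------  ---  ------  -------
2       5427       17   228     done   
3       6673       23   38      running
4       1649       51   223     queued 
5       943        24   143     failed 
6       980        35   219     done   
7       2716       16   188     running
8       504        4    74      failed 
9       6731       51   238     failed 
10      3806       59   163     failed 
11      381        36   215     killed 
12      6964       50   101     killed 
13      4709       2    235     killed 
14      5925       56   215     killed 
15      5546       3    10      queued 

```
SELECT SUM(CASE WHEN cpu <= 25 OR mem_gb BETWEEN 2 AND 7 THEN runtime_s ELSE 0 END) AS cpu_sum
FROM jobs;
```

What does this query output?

job_id=2: ✓ → 5427
job_id=3: ✓ → 6673
job_id=4: ✗
job_id=5: ✓ → 943
job_id=6: ✗
job_id=7: ✓ → 2716
job_id=8: ✓ → 504
job_id=9: ✗
job_id=10: ✗
job_id=11: ✗
job_id=12: ✗
job_id=13: ✓ → 4709
job_id=14: ✗
job_id=15: ✓ → 5546
cpu_sum = 5427 + 6673 + 943 + 2716 + 504 + 4709 + 5546 = 26518

26518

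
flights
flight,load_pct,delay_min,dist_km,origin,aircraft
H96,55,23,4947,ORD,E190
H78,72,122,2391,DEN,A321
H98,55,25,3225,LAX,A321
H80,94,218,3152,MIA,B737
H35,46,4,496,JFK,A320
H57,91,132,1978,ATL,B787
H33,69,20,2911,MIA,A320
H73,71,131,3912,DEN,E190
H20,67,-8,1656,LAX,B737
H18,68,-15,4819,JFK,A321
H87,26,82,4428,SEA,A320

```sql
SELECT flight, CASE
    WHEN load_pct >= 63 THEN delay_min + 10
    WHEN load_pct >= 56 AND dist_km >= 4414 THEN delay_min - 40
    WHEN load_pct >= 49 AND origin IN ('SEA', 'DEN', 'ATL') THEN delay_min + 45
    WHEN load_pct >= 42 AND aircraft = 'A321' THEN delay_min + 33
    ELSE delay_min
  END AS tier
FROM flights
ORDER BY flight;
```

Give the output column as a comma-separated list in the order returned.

-5, 2, 30, 4, 142, 141, 132, 228, 82, 23, 58

flight=H18: load_pct >= 63 → -5
flight=H20: load_pct >= 63 → 2
flight=H33: load_pct >= 63 → 30
flight=H35: ELSE → 4
flight=H57: load_pct >= 63 → 142
flight=H73: load_pct >= 63 → 141
flight=H78: load_pct >= 63 → 132
flight=H80: load_pct >= 63 → 228
flight=H87: ELSE → 82
flight=H96: ELSE → 23
flight=H98: load_pct >= 42 AND aircraft = 'A321' → 58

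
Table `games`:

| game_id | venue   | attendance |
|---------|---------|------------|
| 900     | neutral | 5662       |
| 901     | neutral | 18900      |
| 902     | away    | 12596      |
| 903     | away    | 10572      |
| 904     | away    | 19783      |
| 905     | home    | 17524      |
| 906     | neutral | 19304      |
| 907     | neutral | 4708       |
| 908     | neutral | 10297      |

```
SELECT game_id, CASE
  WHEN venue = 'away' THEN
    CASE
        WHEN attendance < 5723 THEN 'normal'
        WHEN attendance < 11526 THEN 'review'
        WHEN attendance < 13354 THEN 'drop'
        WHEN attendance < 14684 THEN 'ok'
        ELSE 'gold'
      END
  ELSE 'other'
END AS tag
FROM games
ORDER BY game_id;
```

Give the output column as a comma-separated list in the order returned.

game_id=900: venue='neutral' → outer ELSE → other
game_id=901: venue='neutral' → outer ELSE → other
game_id=902: venue='away' → inner[attendance < 13354] → drop
game_id=903: venue='away' → inner[attendance < 11526] → review
game_id=904: venue='away' → inner[ELSE] → gold
game_id=905: venue='home' → outer ELSE → other
game_id=906: venue='neutral' → outer ELSE → other
game_id=907: venue='neutral' → outer ELSE → other
game_id=908: venue='neutral' → outer ELSE → other

other, other, drop, review, gold, other, other, other, other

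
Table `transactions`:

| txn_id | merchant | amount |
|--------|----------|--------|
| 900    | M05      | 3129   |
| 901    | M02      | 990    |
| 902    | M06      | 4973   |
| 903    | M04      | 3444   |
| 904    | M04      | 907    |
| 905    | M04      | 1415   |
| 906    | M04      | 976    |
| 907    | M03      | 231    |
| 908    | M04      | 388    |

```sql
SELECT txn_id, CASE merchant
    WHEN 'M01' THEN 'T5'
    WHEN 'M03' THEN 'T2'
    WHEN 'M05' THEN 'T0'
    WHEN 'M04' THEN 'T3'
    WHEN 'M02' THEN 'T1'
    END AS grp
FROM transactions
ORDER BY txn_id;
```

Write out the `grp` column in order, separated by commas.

txn_id=900: merchant='M05' → T0
txn_id=901: merchant='M02' → T1
txn_id=902: (no match → NULL) → NULL
txn_id=903: merchant='M04' → T3
txn_id=904: merchant='M04' → T3
txn_id=905: merchant='M04' → T3
txn_id=906: merchant='M04' → T3
txn_id=907: merchant='M03' → T2
txn_id=908: merchant='M04' → T3

T0, T1, NULL, T3, T3, T3, T3, T2, T3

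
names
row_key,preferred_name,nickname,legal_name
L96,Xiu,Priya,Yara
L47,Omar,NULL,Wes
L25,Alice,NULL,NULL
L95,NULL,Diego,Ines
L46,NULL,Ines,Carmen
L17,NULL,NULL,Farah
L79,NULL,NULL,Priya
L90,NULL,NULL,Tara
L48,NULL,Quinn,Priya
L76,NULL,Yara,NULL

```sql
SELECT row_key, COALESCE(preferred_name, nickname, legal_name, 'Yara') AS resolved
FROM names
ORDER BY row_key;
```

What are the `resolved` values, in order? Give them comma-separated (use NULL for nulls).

row_key=L17: preferred_name=NULL, nickname=NULL, legal_name=Farah → Farah
row_key=L25: preferred_name=Alice → Alice
row_key=L46: preferred_name=NULL, nickname=Ines → Ines
row_key=L47: preferred_name=Omar → Omar
row_key=L48: preferred_name=NULL, nickname=Quinn → Quinn
row_key=L76: preferred_name=NULL, nickname=Yara → Yara
row_key=L79: preferred_name=NULL, nickname=NULL, legal_name=Priya → Priya
row_key=L90: preferred_name=NULL, nickname=NULL, legal_name=Tara → Tara
row_key=L95: preferred_name=NULL, nickname=Diego → Diego
row_key=L96: preferred_name=Xiu → Xiu

Farah, Alice, Ines, Omar, Quinn, Yara, Priya, Tara, Diego, Xiu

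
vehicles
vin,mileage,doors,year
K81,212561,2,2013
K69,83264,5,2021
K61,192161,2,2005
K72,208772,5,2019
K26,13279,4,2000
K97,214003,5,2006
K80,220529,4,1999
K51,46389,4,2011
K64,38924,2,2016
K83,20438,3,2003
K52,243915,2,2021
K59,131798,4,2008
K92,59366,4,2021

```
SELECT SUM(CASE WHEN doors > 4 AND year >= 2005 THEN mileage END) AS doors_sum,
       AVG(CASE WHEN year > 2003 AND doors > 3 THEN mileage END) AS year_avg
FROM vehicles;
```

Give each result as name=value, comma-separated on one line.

[doors_sum: doors > 4 AND year >= 2005]
vin=K81: ✗
vin=K69: ✓ → 83264
vin=K61: ✗
vin=K72: ✓ → 208772
vin=K26: ✗
vin=K97: ✓ → 214003
vin=K80: ✗
vin=K51: ✗
vin=K64: ✗
vin=K83: ✗
vin=K52: ✗
vin=K59: ✗
vin=K92: ✗
doors_sum = 83264 + 208772 + 214003 = 506039
—
[year_avg: year > 2003 AND doors > 3]
vin=K81: ✗
vin=K69: ✓ → 83264
vin=K61: ✗
vin=K72: ✓ → 208772
vin=K26: ✗
vin=K97: ✓ → 214003
vin=K80: ✗
vin=K51: ✓ → 46389
vin=K64: ✗
vin=K83: ✗
vin=K52: ✗
vin=K59: ✓ → 131798
vin=K92: ✓ → 59366
year_avg = (83264 + 208772 + 214003 + 46389 + 131798 + 59366) / 6 = 123932

doors_sum=506039, year_avg=123932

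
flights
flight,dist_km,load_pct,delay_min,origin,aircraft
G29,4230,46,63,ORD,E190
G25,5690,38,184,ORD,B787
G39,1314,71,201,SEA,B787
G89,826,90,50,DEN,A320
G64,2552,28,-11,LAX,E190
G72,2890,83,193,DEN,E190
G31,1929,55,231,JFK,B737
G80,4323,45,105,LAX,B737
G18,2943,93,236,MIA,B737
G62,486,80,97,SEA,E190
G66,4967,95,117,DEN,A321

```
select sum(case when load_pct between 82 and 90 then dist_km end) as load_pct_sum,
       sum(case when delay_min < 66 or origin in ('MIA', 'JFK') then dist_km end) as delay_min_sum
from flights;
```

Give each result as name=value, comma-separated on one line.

[load_pct_sum: load_pct between 82 and 90]
flight=G29: ✗
flight=G25: ✗
flight=G39: ✗
flight=G89: ✓ → 826
flight=G64: ✗
flight=G72: ✓ → 2890
flight=G31: ✗
flight=G80: ✗
flight=G18: ✗
flight=G62: ✗
flight=G66: ✗
load_pct_sum = 826 + 2890 = 3716
—
[delay_min_sum: delay_min < 66 or origin in ('MIA', 'JFK')]
flight=G29: ✓ → 4230
flight=G25: ✗
flight=G39: ✗
flight=G89: ✓ → 826
flight=G64: ✓ → 2552
flight=G72: ✗
flight=G31: ✓ → 1929
flight=G80: ✗
flight=G18: ✓ → 2943
flight=G62: ✗
flight=G66: ✗
delay_min_sum = 4230 + 826 + 2552 + 1929 + 2943 = 12480

load_pct_sum=3716, delay_min_sum=12480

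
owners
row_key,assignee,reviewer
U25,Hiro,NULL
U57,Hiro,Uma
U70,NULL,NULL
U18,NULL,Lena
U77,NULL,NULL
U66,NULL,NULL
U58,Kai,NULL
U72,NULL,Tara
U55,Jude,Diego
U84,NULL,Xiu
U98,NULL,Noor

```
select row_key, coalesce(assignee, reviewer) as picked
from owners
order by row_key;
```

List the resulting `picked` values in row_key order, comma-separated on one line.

Lena, Hiro, Jude, Hiro, Kai, NULL, NULL, Tara, NULL, Xiu, Noor

row_key=U18: assignee=NULL, reviewer=Lena → Lena
row_key=U25: assignee=Hiro → Hiro
row_key=U55: assignee=Jude → Jude
row_key=U57: assignee=Hiro → Hiro
row_key=U58: assignee=Kai → Kai
row_key=U66: assignee=NULL, reviewer=NULL (all NULL) → NULL
row_key=U70: assignee=NULL, reviewer=NULL (all NULL) → NULL
row_key=U72: assignee=NULL, reviewer=Tara → Tara
row_key=U77: assignee=NULL, reviewer=NULL (all NULL) → NULL
row_key=U84: assignee=NULL, reviewer=Xiu → Xiu
row_key=U98: assignee=NULL, reviewer=Noor → Noor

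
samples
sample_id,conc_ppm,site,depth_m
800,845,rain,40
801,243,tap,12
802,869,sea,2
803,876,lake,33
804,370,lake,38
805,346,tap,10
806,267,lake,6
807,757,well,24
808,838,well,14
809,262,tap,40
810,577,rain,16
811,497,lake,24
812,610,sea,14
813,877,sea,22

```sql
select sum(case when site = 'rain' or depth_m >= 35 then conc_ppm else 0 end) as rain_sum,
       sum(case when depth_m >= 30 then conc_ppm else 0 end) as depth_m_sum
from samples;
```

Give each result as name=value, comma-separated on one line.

[rain_sum: site = 'rain' or depth_m >= 35]
sample_id=800: ✓ → 845
sample_id=801: ✗
sample_id=802: ✗
sample_id=803: ✗
sample_id=804: ✓ → 370
sample_id=805: ✗
sample_id=806: ✗
sample_id=807: ✗
sample_id=808: ✗
sample_id=809: ✓ → 262
sample_id=810: ✓ → 577
sample_id=811: ✗
sample_id=812: ✗
sample_id=813: ✗
rain_sum = 845 + 370 + 262 + 577 = 2054
—
[depth_m_sum: depth_m >= 30]
sample_id=800: ✓ → 845
sample_id=801: ✗
sample_id=802: ✗
sample_id=803: ✓ → 876
sample_id=804: ✓ → 370
sample_id=805: ✗
sample_id=806: ✗
sample_id=807: ✗
sample_id=808: ✗
sample_id=809: ✓ → 262
sample_id=810: ✗
sample_id=811: ✗
sample_id=812: ✗
sample_id=813: ✗
depth_m_sum = 845 + 876 + 370 + 262 = 2353

rain_sum=2054, depth_m_sum=2353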